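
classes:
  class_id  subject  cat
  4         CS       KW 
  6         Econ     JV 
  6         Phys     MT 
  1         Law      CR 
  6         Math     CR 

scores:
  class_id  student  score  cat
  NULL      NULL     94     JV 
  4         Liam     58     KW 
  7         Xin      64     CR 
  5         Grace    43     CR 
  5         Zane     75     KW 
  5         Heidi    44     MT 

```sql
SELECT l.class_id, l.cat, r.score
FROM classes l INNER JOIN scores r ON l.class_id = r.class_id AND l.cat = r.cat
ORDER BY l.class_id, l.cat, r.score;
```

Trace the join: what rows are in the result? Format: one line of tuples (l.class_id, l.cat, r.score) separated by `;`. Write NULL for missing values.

INNER JOIN keeps only pairs where the ON condition holds.
Matching on l.class_id = r.class_id AND l.cat = r.cat. A NULL in a compared column never satisfies the condition.
Matched pairs: 1.

(4, KW, 58)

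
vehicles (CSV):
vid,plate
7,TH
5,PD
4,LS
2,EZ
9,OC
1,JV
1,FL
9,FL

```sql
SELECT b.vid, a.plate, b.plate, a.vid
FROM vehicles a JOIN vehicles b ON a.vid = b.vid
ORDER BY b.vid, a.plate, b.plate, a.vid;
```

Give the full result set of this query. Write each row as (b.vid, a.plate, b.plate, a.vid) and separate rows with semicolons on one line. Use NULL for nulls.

INNER JOIN keeps only pairs where the ON condition holds.
Matching on a.vid = b.vid.
- a[0] vid=7 → 1 match(es) in b → 1 row(s).
- a[1] vid=5 → 1 match(es) in b → 1 row(s).
- a[2] vid=4 → 1 match(es) in b → 1 row(s).
- a[3] vid=2 → 1 match(es) in b → 1 row(s).
- a[4] vid=9 → 2 match(es) in b → 2 row(s).
- a[5] vid=1 → 2 match(es) in b → 2 row(s).
- a[6] vid=1 → 2 match(es) in b → 2 row(s).
- a[7] vid=9 → 2 match(es) in b → 2 row(s).

(1, FL, FL, 1); (1, FL, JV, 1); (1, JV, FL, 1); (1, JV, JV, 1); (2, EZ, EZ, 2); (4, LS, LS, 4); (5, PD, PD, 5); (7, TH, TH, 7); (9, FL, FL, 9); (9, FL, OC, 9); (9, OC, FL, 9); (9, OC, OC, 9)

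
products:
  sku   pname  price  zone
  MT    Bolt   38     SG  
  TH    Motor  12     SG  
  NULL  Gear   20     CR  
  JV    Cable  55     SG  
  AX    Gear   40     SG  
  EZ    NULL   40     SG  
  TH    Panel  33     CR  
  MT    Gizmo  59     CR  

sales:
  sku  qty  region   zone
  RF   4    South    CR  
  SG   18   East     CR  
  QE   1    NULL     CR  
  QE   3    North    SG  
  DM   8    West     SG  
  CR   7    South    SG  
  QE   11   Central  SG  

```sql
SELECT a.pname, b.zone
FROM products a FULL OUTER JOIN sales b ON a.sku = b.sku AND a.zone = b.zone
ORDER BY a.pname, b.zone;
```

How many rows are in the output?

15

FULL OUTER JOIN keeps every row from both sides; unmatched rows get NULL for the other side's columns.
Matching on a.sku = b.sku AND a.zone = b.zone. A NULL in a compared column never satisfies the condition.
Matched pairs: 0; unmatched a rows kept: 8; unmatched b rows kept: 7.
Total: 0 matched + 15 padded = 15 rows.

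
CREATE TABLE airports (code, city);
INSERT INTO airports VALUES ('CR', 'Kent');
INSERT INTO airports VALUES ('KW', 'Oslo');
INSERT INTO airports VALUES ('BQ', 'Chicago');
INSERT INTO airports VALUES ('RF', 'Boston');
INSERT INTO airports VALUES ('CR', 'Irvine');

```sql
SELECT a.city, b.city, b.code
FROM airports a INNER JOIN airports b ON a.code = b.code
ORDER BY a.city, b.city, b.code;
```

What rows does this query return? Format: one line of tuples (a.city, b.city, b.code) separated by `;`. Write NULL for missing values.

(Boston, Boston, RF); (Chicago, Chicago, BQ); (Irvine, Irvine, CR); (Irvine, Kent, CR); (Kent, Irvine, CR); (Kent, Kent, CR); (Oslo, Oslo, KW)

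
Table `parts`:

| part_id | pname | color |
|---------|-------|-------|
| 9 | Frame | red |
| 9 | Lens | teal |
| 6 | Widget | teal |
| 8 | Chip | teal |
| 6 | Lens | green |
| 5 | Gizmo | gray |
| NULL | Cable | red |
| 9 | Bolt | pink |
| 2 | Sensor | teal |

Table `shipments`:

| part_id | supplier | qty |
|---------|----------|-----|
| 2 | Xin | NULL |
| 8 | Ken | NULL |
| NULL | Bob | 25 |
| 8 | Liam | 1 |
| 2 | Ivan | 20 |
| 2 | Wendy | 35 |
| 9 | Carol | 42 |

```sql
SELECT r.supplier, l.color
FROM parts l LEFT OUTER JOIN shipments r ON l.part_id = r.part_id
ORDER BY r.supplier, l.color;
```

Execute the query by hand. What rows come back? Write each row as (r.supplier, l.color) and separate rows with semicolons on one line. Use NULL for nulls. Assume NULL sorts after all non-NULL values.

(Carol, pink); (Carol, red); (Carol, teal); (Ivan, teal); (Ken, teal); (Liam, teal); (Wendy, teal); (Xin, teal); (NULL, gray); (NULL, green); (NULL, red); (NULL, teal)

LEFT JOIN keeps every row from `parts`; unmatched rows get NULL for `shipments`'s columns.
Matching on l.part_id = r.part_id. A NULL in a compared column never satisfies the condition.
- l (part_id=9) pairs with 1 row(s) of r.
- l (part_id=9) pairs with 1 row(s) of r.
- l (part_id=6) has no partner → padded with NULL.
- l (part_id=8) pairs with 2 row(s) of r.
- l (part_id=6) has no partner → padded with NULL.
- l (part_id=5) has no partner → padded with NULL.
- l (part_id=NULL) has no partner → padded with NULL.
- l (part_id=9) pairs with 1 row(s) of r.
- l (part_id=2) pairs with 3 row(s) of r.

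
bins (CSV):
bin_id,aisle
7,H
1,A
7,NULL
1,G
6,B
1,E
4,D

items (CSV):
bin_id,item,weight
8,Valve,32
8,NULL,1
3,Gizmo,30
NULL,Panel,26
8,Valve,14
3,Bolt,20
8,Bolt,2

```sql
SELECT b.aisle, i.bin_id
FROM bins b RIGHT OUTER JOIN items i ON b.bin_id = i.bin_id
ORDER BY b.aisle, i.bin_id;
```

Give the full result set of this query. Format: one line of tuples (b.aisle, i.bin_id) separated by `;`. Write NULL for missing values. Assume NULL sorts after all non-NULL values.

RIGHT JOIN keeps every row from `items`; unmatched rows get NULL for `bins`'s columns.
Matching on b.bin_id = i.bin_id. A NULL in a compared column never satisfies the condition.
- bin_id=7: no matching i row.
- bin_id=1: no matching i row.
- bin_id=7: no matching i row.
- bin_id=1: no matching i row.
- bin_id=6: no matching i row.
- bin_id=1: no matching i row.
- bin_id=4: no matching i row.
- 7 i row(s) had no b match → kept, b columns NULL.
After projecting and ordering:
b.aisle | i.bin_id
NULL | 3
NULL | 3
NULL | 8
NULL | 8
NULL | 8
NULL | 8
NULL | NULL

(NULL, 3); (NULL, 3); (NULL, 8); (NULL, 8); (NULL, 8); (NULL, 8); (NULL, NULL)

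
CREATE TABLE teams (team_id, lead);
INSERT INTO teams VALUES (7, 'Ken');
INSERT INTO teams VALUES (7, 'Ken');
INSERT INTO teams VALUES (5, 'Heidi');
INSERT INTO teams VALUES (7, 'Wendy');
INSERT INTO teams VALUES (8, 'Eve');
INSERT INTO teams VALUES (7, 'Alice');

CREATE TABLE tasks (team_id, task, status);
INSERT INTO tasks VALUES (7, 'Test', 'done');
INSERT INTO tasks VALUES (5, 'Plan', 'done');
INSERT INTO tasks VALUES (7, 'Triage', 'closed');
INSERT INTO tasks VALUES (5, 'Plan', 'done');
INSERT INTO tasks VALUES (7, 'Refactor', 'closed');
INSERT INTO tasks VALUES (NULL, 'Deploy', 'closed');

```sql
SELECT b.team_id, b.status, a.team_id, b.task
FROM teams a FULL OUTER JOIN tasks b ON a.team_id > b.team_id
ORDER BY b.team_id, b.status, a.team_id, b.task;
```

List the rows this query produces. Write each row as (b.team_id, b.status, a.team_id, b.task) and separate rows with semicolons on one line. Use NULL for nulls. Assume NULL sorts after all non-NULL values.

(5, done, 7, Plan); (5, done, 7, Plan); (5, done, 7, Plan); (5, done, 7, Plan); (5, done, 7, Plan); (5, done, 7, Plan); (5, done, 7, Plan); (5, done, 7, Plan); (5, done, 8, Plan); (5, done, 8, Plan); (7, closed, 8, Refactor); (7, closed, 8, Triage); (7, done, 8, Test); (NULL, closed, NULL, Deploy); (NULL, NULL, 5, NULL)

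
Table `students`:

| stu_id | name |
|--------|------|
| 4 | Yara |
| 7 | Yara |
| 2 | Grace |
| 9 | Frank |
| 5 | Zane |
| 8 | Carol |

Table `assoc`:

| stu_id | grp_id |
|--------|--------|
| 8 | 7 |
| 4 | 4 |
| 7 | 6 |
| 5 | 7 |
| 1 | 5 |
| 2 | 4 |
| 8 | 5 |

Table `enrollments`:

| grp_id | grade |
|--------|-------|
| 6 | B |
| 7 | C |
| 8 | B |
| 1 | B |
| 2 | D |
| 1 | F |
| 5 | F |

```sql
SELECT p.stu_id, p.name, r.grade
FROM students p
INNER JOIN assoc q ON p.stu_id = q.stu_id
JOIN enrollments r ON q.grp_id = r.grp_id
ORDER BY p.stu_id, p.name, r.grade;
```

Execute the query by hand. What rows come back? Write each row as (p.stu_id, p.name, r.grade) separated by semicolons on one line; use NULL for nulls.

Joins associate left-to-right: students INNER JOIN assoc on stu_id gives 6 intermediate row(s).
Then INNER JOIN `enrollments r` on grp_id: keep only rows whose q.grp_id appears in r.

(5, Zane, C); (7, Yara, B); (8, Carol, C); (8, Carol, F)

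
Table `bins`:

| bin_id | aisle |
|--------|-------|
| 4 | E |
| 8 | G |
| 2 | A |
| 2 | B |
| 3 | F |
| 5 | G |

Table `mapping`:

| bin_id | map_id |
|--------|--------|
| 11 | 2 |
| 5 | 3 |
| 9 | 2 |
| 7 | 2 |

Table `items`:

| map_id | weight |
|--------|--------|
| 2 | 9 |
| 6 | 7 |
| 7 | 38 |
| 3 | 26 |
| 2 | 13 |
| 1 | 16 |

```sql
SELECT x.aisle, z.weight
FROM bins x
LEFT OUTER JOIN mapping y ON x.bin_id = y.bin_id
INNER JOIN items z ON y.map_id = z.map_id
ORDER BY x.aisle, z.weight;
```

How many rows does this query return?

1

Joins associate left-to-right: bins LEFT JOIN mapping on bin_id gives 6 intermediate row(s).
Then INNER JOIN `items z` on map_id: keep only rows whose y.map_id appears in z.
Result: 1 row(s).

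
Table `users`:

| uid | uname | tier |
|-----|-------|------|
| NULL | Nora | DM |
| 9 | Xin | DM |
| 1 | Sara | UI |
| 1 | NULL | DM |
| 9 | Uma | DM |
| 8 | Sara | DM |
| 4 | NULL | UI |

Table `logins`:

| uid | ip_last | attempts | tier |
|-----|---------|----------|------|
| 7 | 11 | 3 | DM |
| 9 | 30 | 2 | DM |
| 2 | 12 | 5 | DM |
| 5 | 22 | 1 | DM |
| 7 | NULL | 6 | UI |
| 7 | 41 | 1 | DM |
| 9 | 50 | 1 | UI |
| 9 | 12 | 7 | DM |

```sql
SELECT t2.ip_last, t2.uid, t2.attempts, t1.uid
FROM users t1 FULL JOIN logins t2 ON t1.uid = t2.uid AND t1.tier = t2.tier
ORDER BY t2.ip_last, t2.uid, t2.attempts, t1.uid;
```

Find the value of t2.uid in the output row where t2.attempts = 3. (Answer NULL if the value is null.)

FULL OUTER JOIN keeps every row from both sides; unmatched rows get NULL for the other side's columns.
Matching on t1.uid = t2.uid AND t1.tier = t2.tier. A NULL in a compared column never satisfies the condition.
- t1 (uid=NULL, tier=DM) has no partner → padded with NULL.
- t1 (uid=9, tier=DM) pairs with 2 row(s) of t2.
- t1 (uid=1, tier=UI) has no partner → padded with NULL.
- t1 (uid=1, tier=DM) has no partner → padded with NULL.
- t1 (uid=9, tier=DM) pairs with 2 row(s) of t2.
- t1 (uid=8, tier=DM) has no partner → padded with NULL.
- t1 (uid=4, tier=UI) has no partner → padded with NULL.
- plus 6 unmatched t2 row(s), each kept with NULL t1 columns.

7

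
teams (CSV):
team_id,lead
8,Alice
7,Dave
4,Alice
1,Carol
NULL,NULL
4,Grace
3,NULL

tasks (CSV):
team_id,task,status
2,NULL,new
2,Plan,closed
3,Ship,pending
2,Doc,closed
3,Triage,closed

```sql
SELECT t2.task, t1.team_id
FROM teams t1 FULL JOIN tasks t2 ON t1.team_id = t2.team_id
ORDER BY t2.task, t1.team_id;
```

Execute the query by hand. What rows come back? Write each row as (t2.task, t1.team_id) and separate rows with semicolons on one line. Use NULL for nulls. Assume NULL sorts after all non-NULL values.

(Doc, NULL); (Plan, NULL); (Ship, 3); (Triage, 3); (NULL, 1); (NULL, 4); (NULL, 4); (NULL, 7); (NULL, 8); (NULL, NULL); (NULL, NULL)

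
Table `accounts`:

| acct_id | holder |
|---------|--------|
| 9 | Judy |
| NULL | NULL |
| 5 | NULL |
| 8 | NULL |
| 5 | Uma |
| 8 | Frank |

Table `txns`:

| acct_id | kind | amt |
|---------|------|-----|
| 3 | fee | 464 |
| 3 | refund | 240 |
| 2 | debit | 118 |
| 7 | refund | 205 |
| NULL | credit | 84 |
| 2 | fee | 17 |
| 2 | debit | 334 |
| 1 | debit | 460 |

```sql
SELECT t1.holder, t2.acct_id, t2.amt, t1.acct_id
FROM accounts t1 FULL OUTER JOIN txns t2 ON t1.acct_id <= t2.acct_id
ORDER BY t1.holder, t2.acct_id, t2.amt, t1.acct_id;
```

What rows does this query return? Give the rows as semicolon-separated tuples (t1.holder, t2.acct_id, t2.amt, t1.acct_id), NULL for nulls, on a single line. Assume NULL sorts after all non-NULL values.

FULL OUTER JOIN keeps every row from both sides; unmatched rows get NULL for the other side's columns.
Matching on t1.acct_id <= t2.acct_id. A NULL in a compared column never satisfies the condition.
- t1 (acct_id=9) has no partner → padded with NULL.
- t1 (acct_id=NULL) has no partner → padded with NULL.
- t1 (acct_id=5) pairs with 1 row(s) of t2.
- t1 (acct_id=8) has no partner → padded with NULL.
- t1 (acct_id=5) pairs with 1 row(s) of t2.
- t1 (acct_id=8) has no partner → padded with NULL.
- 7 t2 row(s) had no t1 match → kept, t1 columns NULL.

(Frank, NULL, NULL, 8); (Judy, NULL, NULL, 9); (Uma, 7, 205, 5); (NULL, 1, 460, NULL); (NULL, 2, 17, NULL); (NULL, 2, 118, NULL); (NULL, 2, 334, NULL); (NULL, 3, 240, NULL); (NULL, 3, 464, NULL); (NULL, 7, 205, 5); (NULL, NULL, 84, NULL); (NULL, NULL, NULL, 8); (NULL, NULL, NULL, NULL)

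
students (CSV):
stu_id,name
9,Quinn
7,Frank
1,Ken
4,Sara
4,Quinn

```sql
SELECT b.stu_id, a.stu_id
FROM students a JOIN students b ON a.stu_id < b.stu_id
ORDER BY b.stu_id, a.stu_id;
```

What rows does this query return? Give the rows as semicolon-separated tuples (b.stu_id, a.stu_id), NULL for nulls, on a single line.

INNER JOIN keeps only pairs where the ON condition holds.
Matching on a.stu_id < b.stu_id.
Matched pairs: 9.

(4, 1); (4, 1); (7, 1); (7, 4); (7, 4); (9, 1); (9, 4); (9, 4); (9, 7)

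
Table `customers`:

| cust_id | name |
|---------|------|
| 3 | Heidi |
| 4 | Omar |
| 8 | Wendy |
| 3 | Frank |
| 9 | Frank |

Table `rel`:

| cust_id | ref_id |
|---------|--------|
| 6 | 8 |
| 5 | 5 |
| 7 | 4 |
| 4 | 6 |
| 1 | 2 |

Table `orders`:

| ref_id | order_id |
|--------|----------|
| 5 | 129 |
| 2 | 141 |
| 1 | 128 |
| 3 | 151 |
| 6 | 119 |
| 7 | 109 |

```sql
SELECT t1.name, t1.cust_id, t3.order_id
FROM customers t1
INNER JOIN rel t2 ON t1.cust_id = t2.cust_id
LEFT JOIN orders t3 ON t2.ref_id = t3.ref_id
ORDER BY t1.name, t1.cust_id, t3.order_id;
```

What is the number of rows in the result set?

Step 1 — t1 INNER JOIN t2 on cust_id → 1 row(s).
Then LEFT JOIN `orders t3` on ref_id: each of those 1 rows is kept; rows whose t2.ref_id has no match in t3 get NULL for t3's columns.
Result: 1 row(s).

1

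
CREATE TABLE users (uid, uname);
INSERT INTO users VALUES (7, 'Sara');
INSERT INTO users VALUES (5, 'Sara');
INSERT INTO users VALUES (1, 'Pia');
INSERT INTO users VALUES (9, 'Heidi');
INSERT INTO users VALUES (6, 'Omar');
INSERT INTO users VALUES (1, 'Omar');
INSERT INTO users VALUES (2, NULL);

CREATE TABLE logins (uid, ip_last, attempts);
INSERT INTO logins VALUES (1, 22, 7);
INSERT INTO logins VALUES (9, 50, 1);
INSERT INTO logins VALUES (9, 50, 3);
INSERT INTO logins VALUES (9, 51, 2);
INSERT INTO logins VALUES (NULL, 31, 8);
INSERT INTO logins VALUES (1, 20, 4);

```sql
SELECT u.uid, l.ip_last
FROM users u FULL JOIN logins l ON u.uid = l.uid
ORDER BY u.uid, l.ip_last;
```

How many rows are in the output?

FULL OUTER JOIN keeps every row from both sides; unmatched rows get NULL for the other side's columns.
Matching on u.uid = l.uid. A NULL in a compared column never satisfies the condition.
- uid=7: no l row matches, row kept with l columns NULL.
- uid=5: no l row matches, row kept with l columns NULL.
- uid=1: 2 matching l row(s), so 2 row(s) emitted.
- uid=9: 3 matching l row(s), so 3 row(s) emitted.
- uid=6: no l row matches, row kept with l columns NULL.
- uid=1: 2 matching l row(s), so 2 row(s) emitted.
- uid=2: no l row matches, row kept with l columns NULL.
- 1 l row(s) had no u match → kept, u columns NULL.
Total: 7 matched + 5 padded = 12 rows.

12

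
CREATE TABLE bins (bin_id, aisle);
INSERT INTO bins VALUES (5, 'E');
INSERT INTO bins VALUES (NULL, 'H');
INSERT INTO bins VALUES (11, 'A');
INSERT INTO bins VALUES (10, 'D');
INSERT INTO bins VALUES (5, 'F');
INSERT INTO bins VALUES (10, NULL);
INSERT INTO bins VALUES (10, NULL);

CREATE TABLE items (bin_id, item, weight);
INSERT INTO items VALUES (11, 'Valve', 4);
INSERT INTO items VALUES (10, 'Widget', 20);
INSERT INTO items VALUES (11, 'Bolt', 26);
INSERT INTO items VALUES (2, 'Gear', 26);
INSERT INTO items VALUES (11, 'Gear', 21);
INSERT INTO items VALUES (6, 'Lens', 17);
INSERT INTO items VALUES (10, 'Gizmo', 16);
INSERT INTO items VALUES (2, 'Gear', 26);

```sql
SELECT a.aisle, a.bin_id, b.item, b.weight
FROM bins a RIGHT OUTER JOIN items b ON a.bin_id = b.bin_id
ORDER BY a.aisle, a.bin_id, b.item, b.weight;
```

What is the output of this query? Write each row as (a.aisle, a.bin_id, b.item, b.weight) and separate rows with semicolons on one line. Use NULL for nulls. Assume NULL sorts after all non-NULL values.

RIGHT JOIN keeps every row from `items`; unmatched rows get NULL for `bins`'s columns.
Matching on a.bin_id = b.bin_id. A NULL in a compared column never satisfies the condition.
- bin_id=5: no matching b row.
- bin_id=NULL: no matching b row.
- bin_id=11: 3 matching b row(s), so 3 row(s) emitted.
- bin_id=10: 2 matching b row(s), so 2 row(s) emitted.
- bin_id=5: no matching b row.
- bin_id=10: 2 matching b row(s), so 2 row(s) emitted.
- bin_id=10: 2 matching b row(s), so 2 row(s) emitted.
- plus 3 unmatched b row(s), each kept with NULL a columns.

(A, 11, Bolt, 26); (A, 11, Gear, 21); (A, 11, Valve, 4); (D, 10, Gizmo, 16); (D, 10, Widget, 20); (NULL, 10, Gizmo, 16); (NULL, 10, Gizmo, 16); (NULL, 10, Widget, 20); (NULL, 10, Widget, 20); (NULL, NULL, Gear, 26); (NULL, NULL, Gear, 26); (NULL, NULL, Lens, 17)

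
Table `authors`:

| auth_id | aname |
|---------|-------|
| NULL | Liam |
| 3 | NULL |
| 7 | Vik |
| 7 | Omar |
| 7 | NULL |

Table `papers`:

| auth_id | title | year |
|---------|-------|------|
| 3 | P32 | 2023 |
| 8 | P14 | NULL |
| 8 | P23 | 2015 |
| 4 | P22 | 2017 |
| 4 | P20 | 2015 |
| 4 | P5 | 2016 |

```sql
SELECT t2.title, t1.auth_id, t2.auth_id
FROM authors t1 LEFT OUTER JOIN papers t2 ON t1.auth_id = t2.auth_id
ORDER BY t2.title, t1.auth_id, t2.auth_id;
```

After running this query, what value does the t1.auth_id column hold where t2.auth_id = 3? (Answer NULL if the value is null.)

3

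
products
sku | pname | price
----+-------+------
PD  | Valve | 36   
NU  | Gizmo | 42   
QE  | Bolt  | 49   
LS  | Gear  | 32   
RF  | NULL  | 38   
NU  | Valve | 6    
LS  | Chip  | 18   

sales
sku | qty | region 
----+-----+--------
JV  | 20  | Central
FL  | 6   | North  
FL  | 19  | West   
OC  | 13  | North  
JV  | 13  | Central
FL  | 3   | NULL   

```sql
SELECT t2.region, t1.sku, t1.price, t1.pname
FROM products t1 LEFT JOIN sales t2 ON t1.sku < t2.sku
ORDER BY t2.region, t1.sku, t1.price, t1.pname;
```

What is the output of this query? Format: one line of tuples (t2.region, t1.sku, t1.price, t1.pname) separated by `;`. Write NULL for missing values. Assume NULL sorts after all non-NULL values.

(North, LS, 18, Chip); (North, LS, 32, Gear); (North, NU, 6, Valve); (North, NU, 42, Gizmo); (NULL, PD, 36, Valve); (NULL, QE, 49, Bolt); (NULL, RF, 38, NULL)

LEFT JOIN keeps every row from `products`; unmatched rows get NULL for `sales`'s columns.
Matching on t1.sku < t2.sku.
- t1 row (sku=PD): no match → kept, t2 columns NULL.
- t1 row (sku=NU): matches 1 t2 row(s) → 1 output row(s).
- t1 row (sku=QE): no match → kept, t2 columns NULL.
- t1 row (sku=LS): matches 1 t2 row(s) → 1 output row(s).
- t1 row (sku=RF): no match → kept, t2 columns NULL.
- t1 row (sku=NU): matches 1 t2 row(s) → 1 output row(s).
- t1 row (sku=LS): matches 1 t2 row(s) → 1 output row(s).
After projecting and ordering:
t2.region | t1.sku | t1.price | t1.pname
North | LS | 18 | Chip
North | LS | 32 | Gear
North | NU | 6 | Valve
North | NU | 42 | Gizmo
NULL | PD | 36 | Valve
NULL | QE | 49 | Bolt
NULL | RF | 38 | NULL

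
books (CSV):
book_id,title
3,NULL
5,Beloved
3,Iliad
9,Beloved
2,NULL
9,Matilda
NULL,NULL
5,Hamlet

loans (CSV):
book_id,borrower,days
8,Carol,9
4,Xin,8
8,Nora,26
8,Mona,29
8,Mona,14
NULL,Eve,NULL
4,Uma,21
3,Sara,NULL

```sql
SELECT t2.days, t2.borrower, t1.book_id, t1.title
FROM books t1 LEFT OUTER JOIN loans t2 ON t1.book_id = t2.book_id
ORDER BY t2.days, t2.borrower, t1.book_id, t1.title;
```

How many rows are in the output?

8

LEFT JOIN keeps every row from `books`; unmatched rows get NULL for `loans`'s columns.
Matching on t1.book_id = t2.book_id. A NULL in a compared column never satisfies the condition.
- book_id=3: 1 matching t2 row(s), so 1 row(s) emitted.
- book_id=5: no t2 row matches, row kept with t2 columns NULL.
- book_id=3: 1 matching t2 row(s), so 1 row(s) emitted.
- book_id=9: no t2 row matches, row kept with t2 columns NULL.
- book_id=2: no t2 row matches, row kept with t2 columns NULL.
- book_id=9: no t2 row matches, row kept with t2 columns NULL.
- book_id=NULL: no t2 row matches, row kept with t2 columns NULL.
- book_id=5: no t2 row matches, row kept with t2 columns NULL.
Total: 2 matched + 6 padded = 8 rows.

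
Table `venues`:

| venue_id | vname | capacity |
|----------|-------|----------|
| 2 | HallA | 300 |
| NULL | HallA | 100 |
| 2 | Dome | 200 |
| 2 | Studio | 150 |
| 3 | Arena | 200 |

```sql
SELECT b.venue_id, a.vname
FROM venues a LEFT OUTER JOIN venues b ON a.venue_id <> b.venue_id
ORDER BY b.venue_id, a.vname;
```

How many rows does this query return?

7

LEFT JOIN keeps every row from `venues a`; unmatched rows get NULL for `venues b`'s columns.
Matching on a.venue_id <> b.venue_id. A NULL in a compared column never satisfies the condition.
- venue_id=2: 1 matching b row(s), so 1 row(s) emitted.
- venue_id=NULL: no b row matches, row kept with b columns NULL.
- venue_id=2: 1 matching b row(s), so 1 row(s) emitted.
- venue_id=2: 1 matching b row(s), so 1 row(s) emitted.
- venue_id=3: 3 matching b row(s), so 3 row(s) emitted.
Total: 6 matched + 1 padded = 7 rows.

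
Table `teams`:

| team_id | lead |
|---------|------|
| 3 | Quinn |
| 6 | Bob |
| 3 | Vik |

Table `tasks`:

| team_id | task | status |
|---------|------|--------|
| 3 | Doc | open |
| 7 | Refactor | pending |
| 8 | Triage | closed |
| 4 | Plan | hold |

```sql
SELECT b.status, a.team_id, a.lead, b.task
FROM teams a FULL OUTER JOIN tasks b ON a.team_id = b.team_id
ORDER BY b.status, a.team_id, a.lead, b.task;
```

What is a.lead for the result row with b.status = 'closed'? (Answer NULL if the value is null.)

NULL

FULL OUTER JOIN keeps every row from both sides; unmatched rows get NULL for the other side's columns.
Matching on a.team_id = b.team_id.
- a[0] team_id=3 → 1 match(es) in b → 1 row(s).
- a[1] team_id=6 → no match; kept with NULLs on the b side.
- a[2] team_id=3 → 1 match(es) in b → 1 row(s).
- 3 row(s) from b found no a partner → padded with NULL.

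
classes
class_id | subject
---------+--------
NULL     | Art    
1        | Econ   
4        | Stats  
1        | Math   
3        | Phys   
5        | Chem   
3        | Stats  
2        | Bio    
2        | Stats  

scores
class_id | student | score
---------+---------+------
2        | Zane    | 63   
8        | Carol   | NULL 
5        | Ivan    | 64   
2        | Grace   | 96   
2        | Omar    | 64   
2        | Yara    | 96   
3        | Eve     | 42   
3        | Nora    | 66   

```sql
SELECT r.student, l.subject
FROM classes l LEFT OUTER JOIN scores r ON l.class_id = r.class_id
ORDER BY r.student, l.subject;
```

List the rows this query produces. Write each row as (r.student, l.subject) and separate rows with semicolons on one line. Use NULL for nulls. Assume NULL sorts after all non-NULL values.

(Eve, Phys); (Eve, Stats); (Grace, Bio); (Grace, Stats); (Ivan, Chem); (Nora, Phys); (Nora, Stats); (Omar, Bio); (Omar, Stats); (Yara, Bio); (Yara, Stats); (Zane, Bio); (Zane, Stats); (NULL, Art); (NULL, Econ); (NULL, Math); (NULL, Stats)

LEFT JOIN keeps every row from `classes`; unmatched rows get NULL for `scores`'s columns.
Matching on l.class_id = r.class_id. A NULL in a compared column never satisfies the condition.
Matched pairs: 13; unmatched l rows kept: 4.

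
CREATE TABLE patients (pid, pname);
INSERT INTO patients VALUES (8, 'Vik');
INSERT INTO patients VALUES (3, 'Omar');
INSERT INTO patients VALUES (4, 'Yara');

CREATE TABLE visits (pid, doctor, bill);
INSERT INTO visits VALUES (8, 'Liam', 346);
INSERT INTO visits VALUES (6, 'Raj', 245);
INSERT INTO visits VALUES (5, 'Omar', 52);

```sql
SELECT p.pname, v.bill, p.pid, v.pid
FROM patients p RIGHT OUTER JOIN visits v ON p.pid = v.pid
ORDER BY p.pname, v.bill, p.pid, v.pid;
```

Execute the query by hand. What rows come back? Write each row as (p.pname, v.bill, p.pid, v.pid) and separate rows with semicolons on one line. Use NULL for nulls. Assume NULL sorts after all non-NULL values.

(Vik, 346, 8, 8); (NULL, 52, NULL, 5); (NULL, 245, NULL, 6)

RIGHT JOIN keeps every row from `visits`; unmatched rows get NULL for `patients`'s columns.
Matching on p.pid = v.pid.
Matched pairs: 1; unmatched v rows kept: 2.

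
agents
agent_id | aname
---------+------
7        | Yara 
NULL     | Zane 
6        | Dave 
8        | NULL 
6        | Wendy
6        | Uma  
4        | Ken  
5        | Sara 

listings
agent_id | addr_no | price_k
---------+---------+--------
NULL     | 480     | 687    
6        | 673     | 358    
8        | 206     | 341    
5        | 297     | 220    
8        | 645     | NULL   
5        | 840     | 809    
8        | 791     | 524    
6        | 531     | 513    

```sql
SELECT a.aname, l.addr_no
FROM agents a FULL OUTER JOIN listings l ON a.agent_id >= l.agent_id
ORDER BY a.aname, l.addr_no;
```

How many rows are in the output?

FULL OUTER JOIN keeps every row from both sides; unmatched rows get NULL for the other side's columns.
Matching on a.agent_id >= l.agent_id. A NULL in a compared column never satisfies the condition.
- a row (agent_id=7): matches 4 l row(s) → 4 output row(s).
- a row (agent_id=NULL): no match → kept, l columns NULL.
- a row (agent_id=6): matches 4 l row(s) → 4 output row(s).
- a row (agent_id=8): matches 7 l row(s) → 7 output row(s).
- a row (agent_id=6): matches 4 l row(s) → 4 output row(s).
- a row (agent_id=6): matches 4 l row(s) → 4 output row(s).
- a row (agent_id=4): no match → kept, l columns NULL.
- a row (agent_id=5): matches 2 l row(s) → 2 output row(s).
- 1 row(s) from l found no a partner → padded with NULL.
Total: 25 matched + 3 padded = 28 rows.

28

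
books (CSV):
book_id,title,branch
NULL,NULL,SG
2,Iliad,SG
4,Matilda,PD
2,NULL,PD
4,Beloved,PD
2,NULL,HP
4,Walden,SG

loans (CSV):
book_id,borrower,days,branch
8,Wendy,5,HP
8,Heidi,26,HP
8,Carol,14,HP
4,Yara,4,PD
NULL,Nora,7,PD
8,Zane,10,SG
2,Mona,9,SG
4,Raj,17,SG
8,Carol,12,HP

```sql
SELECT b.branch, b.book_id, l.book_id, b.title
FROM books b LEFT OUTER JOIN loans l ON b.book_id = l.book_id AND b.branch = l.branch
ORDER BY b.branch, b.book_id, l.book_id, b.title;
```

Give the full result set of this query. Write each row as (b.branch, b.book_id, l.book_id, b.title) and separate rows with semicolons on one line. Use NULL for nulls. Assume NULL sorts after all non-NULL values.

LEFT JOIN keeps every row from `books`; unmatched rows get NULL for `loans`'s columns.
Matching on b.book_id = l.book_id AND b.branch = l.branch. A NULL in a compared column never satisfies the condition.
- b row (book_id=NULL, branch=SG): no match → kept, l columns NULL.
- b row (book_id=2, branch=SG): matches 1 l row(s) → 1 output row(s).
- b row (book_id=4, branch=PD): matches 1 l row(s) → 1 output row(s).
- b row (book_id=2, branch=PD): no match → kept, l columns NULL.
- b row (book_id=4, branch=PD): matches 1 l row(s) → 1 output row(s).
- b row (book_id=2, branch=HP): no match → kept, l columns NULL.
- b row (book_id=4, branch=SG): matches 1 l row(s) → 1 output row(s).
After projecting and ordering:
b.branch | b.book_id | l.book_id | b.title
HP | 2 | NULL | NULL
PD | 2 | NULL | NULL
PD | 4 | 4 | Beloved
PD | 4 | 4 | Matilda
SG | 2 | 2 | Iliad
SG | 4 | 4 | Walden
SG | NULL | NULL | NULL

(HP, 2, NULL, NULL); (PD, 2, NULL, NULL); (PD, 4, 4, Beloved); (PD, 4, 4, Matilda); (SG, 2, 2, Iliad); (SG, 4, 4, Walden); (SG, NULL, NULL, NULL)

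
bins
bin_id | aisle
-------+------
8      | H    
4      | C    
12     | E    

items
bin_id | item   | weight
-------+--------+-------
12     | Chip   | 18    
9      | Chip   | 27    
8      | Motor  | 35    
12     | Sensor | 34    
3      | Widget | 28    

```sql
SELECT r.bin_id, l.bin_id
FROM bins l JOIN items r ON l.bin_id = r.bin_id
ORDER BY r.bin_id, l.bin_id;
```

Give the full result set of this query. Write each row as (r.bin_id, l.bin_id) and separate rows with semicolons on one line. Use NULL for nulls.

INNER JOIN keeps only pairs where the ON condition holds.
Matching on l.bin_id = r.bin_id.
- l[0] bin_id=8 → 1 match(es) in r → 1 row(s).
- l[1] bin_id=4 → no match; dropped.
- l[2] bin_id=12 → 2 match(es) in r → 2 row(s).
After projecting and ordering:
r.bin_id | l.bin_id
8 | 8
12 | 12
12 | 12

(8, 8); (12, 12); (12, 12)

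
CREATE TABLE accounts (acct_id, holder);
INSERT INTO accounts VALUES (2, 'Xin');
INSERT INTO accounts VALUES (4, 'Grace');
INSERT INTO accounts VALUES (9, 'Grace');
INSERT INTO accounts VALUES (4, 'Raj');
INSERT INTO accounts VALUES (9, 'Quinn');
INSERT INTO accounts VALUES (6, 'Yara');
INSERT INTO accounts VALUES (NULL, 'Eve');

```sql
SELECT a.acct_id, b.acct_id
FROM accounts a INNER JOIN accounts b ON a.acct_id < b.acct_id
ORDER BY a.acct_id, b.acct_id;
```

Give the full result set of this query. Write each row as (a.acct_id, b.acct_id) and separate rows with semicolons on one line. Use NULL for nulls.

(2, 4); (2, 4); (2, 6); (2, 9); (2, 9); (4, 6); (4, 6); (4, 9); (4, 9); (4, 9); (4, 9); (6, 9); (6, 9)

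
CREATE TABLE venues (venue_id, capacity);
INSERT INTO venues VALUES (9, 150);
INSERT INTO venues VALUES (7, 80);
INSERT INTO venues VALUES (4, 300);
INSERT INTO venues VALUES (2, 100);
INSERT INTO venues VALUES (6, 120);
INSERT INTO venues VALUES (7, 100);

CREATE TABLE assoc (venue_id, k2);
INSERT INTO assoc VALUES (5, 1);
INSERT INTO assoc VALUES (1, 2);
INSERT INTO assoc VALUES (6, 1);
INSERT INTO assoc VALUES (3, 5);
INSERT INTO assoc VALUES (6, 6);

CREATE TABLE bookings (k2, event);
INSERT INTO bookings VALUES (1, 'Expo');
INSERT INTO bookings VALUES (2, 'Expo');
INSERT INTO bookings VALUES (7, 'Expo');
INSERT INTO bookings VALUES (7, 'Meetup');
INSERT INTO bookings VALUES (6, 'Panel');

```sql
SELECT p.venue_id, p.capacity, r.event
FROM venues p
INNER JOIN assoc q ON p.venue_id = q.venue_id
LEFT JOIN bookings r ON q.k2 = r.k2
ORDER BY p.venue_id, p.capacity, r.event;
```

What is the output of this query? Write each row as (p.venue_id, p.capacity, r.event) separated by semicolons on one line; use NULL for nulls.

Step 1 — p INNER JOIN q on venue_id → 2 row(s).
Then LEFT JOIN `bookings r` on k2: each of those 2 rows is kept; rows whose q.k2 has no match in r get NULL for r's columns.

(6, 120, Expo); (6, 120, Panel)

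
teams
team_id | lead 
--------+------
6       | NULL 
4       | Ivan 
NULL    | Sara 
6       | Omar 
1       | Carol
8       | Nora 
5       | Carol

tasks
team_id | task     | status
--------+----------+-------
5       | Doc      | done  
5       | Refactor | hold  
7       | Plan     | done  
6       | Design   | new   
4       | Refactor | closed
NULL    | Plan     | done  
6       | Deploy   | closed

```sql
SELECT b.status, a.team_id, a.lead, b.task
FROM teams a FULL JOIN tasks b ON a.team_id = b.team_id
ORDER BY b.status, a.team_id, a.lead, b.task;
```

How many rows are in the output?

FULL OUTER JOIN keeps every row from both sides; unmatched rows get NULL for the other side's columns.
Matching on a.team_id = b.team_id. A NULL in a compared column never satisfies the condition.
- a (team_id=6) pairs with 2 row(s) of b.
- a (team_id=4) pairs with 1 row(s) of b.
- a (team_id=NULL) has no partner → padded with NULL.
- a (team_id=6) pairs with 2 row(s) of b.
- a (team_id=1) has no partner → padded with NULL.
- a (team_id=8) has no partner → padded with NULL.
- a (team_id=5) pairs with 2 row(s) of b.
- plus 2 unmatched b row(s), each kept with NULL a columns.
Total: 7 matched + 5 padded = 12 rows.

12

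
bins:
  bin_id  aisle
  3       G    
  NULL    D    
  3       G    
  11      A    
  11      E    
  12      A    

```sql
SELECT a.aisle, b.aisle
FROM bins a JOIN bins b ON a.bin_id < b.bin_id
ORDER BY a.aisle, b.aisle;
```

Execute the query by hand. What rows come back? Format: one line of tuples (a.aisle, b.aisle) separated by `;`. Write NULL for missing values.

INNER JOIN keeps only pairs where the ON condition holds.
Matching on a.bin_id < b.bin_id. A NULL in a compared column never satisfies the condition.
Matched pairs: 8.

(A, A); (E, A); (G, A); (G, A); (G, A); (G, A); (G, E); (G, E)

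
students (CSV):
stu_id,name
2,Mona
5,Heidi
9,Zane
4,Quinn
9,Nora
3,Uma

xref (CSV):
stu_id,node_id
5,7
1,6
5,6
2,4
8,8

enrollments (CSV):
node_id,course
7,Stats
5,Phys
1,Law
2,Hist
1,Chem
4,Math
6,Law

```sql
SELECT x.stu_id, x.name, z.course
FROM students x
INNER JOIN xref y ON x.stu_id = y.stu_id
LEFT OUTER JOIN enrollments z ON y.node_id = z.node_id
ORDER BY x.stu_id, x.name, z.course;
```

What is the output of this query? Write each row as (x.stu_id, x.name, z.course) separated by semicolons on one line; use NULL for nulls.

(2, Mona, Math); (5, Heidi, Law); (5, Heidi, Stats)

Step 1 — x INNER JOIN y on stu_id → 3 row(s).
Then LEFT JOIN `enrollments z` on node_id: each of those 3 rows is kept; rows whose y.node_id has no match in z get NULL for z's columns.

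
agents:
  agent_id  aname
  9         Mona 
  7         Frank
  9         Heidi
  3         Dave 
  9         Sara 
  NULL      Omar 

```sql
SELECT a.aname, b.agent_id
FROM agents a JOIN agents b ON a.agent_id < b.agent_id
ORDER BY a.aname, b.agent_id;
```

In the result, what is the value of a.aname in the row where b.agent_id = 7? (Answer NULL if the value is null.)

Dave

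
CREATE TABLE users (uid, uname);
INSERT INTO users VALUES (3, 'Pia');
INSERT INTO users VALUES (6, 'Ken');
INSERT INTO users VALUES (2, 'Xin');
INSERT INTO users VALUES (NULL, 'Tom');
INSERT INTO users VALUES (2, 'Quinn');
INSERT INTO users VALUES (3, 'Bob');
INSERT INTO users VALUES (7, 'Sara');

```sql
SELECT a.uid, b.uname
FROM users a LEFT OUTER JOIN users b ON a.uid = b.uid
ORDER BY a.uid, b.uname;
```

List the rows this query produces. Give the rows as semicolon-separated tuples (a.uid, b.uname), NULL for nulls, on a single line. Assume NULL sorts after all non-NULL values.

(2, Quinn); (2, Quinn); (2, Xin); (2, Xin); (3, Bob); (3, Bob); (3, Pia); (3, Pia); (6, Ken); (7, Sara); (NULL, NULL)

LEFT JOIN keeps every row from `users a`; unmatched rows get NULL for `users b`'s columns.
Matching on a.uid = b.uid. A NULL in a compared column never satisfies the condition.
- uid=3: 2 matching b row(s), so 2 row(s) emitted.
- uid=6: 1 matching b row(s), so 1 row(s) emitted.
- uid=2: 2 matching b row(s), so 2 row(s) emitted.
- uid=NULL: no b row matches, row kept with b columns NULL.
- uid=2: 2 matching b row(s), so 2 row(s) emitted.
- uid=3: 2 matching b row(s), so 2 row(s) emitted.
- uid=7: 1 matching b row(s), so 1 row(s) emitted.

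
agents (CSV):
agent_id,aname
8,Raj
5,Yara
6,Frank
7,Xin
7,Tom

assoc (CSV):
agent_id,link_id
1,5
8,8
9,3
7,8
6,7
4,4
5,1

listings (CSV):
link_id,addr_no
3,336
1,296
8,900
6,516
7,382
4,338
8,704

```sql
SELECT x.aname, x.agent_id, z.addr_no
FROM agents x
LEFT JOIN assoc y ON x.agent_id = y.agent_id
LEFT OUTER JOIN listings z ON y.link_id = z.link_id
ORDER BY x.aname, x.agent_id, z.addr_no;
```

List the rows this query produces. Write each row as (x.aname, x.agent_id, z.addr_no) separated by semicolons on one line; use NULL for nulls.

Joins associate left-to-right: agents LEFT JOIN assoc on agent_id gives 5 intermediate row(s).
Then LEFT JOIN `listings z` on link_id: each of those 5 rows is kept; rows whose y.link_id has no match in z get NULL for z's columns.

(Frank, 6, 382); (Raj, 8, 704); (Raj, 8, 900); (Tom, 7, 704); (Tom, 7, 900); (Xin, 7, 704); (Xin, 7, 900); (Yara, 5, 296)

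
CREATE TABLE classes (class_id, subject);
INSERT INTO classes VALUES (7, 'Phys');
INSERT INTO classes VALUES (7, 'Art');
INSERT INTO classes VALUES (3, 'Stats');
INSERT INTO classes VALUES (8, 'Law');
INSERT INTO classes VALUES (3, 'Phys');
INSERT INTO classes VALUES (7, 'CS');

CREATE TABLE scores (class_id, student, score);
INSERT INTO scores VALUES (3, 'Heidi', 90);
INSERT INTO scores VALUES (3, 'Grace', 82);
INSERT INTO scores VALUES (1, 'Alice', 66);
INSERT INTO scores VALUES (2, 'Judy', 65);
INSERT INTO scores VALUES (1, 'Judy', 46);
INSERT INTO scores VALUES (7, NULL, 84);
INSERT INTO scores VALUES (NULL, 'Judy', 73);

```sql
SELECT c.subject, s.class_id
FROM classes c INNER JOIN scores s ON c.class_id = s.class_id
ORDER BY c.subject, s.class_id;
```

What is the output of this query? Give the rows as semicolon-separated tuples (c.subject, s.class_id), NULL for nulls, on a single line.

INNER JOIN keeps only pairs where the ON condition holds.
Matching on c.class_id = s.class_id. A NULL in a compared column never satisfies the condition.
Matched pairs: 7.

(Art, 7); (CS, 7); (Phys, 3); (Phys, 3); (Phys, 7); (Stats, 3); (Stats, 3)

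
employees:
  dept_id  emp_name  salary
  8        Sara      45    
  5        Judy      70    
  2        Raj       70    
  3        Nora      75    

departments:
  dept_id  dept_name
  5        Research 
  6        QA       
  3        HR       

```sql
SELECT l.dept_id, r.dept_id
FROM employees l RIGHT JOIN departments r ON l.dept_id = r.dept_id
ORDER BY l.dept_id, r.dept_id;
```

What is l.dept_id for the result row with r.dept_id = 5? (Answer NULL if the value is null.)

5

RIGHT JOIN keeps every row from `departments`; unmatched rows get NULL for `employees`'s columns.
Matching on l.dept_id = r.dept_id.
- l row (dept_id=8): no match.
- l row (dept_id=5): matches 1 r row(s) → 1 output row(s).
- l row (dept_id=2): no match.
- l row (dept_id=3): matches 1 r row(s) → 1 output row(s).
- 1 row(s) from r found no l partner → padded with NULL.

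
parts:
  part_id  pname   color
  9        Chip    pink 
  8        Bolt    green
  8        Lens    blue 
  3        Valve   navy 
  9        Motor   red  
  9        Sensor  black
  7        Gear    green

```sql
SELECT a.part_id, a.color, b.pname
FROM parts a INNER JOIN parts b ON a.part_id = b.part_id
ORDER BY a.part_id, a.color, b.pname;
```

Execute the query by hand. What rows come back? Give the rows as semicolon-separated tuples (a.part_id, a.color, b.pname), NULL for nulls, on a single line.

(3, navy, Valve); (7, green, Gear); (8, blue, Bolt); (8, blue, Lens); (8, green, Bolt); (8, green, Lens); (9, black, Chip); (9, black, Motor); (9, black, Sensor); (9, pink, Chip); (9, pink, Motor); (9, pink, Sensor); (9, red, Chip); (9, red, Motor); (9, red, Sensor)

INNER JOIN keeps only pairs where the ON condition holds.
Matching on a.part_id = b.part_id.
- a[0] part_id=9 → 3 match(es) in b → 3 row(s).
- a[1] part_id=8 → 2 match(es) in b → 2 row(s).
- a[2] part_id=8 → 2 match(es) in b → 2 row(s).
- a[3] part_id=3 → 1 match(es) in b → 1 row(s).
- a[4] part_id=9 → 3 match(es) in b → 3 row(s).
- a[5] part_id=9 → 3 match(es) in b → 3 row(s).
- a[6] part_id=7 → 1 match(es) in b → 1 row(s).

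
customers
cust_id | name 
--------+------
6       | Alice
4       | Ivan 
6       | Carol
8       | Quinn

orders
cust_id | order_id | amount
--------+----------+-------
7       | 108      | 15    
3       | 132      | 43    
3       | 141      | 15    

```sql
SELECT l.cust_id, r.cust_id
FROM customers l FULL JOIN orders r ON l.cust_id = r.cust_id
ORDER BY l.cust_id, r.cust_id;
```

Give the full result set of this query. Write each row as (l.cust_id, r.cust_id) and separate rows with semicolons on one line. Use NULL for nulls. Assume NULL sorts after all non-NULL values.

(4, NULL); (6, NULL); (6, NULL); (8, NULL); (NULL, 3); (NULL, 3); (NULL, 7)

FULL OUTER JOIN keeps every row from both sides; unmatched rows get NULL for the other side's columns.
Matching on l.cust_id = r.cust_id.
- l (cust_id=6) has no partner → padded with NULL.
- l (cust_id=4) has no partner → padded with NULL.
- l (cust_id=6) has no partner → padded with NULL.
- l (cust_id=8) has no partner → padded with NULL.
- plus 3 unmatched r row(s), each kept with NULL l columns.
After projecting and ordering:
l.cust_id | r.cust_id
4 | NULL
6 | NULL
6 | NULL
8 | NULL
NULL | 3
NULL | 3
NULL | 7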